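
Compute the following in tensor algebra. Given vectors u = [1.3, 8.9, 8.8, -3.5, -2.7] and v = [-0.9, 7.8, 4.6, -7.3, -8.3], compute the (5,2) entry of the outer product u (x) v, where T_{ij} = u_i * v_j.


The outer product entry T_{ij} = u_i * v_j.
We need i=5, j=2.
u_5 = -2.7, v_2 = 7.8
T_{5,2} = -2.7 * 7.8 = -21.06

-21.06


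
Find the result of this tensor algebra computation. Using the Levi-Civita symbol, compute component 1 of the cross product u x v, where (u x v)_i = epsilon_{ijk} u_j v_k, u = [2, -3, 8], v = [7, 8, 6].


(u x v)_1 = sum_{j,k} epsilon_{1jk} u_j v_k. Only permutations of (1,2,3) contribute; the two non-zero terms are:
eps_{123} u_2 v_3 = 1 * -3 * 6 = -18
eps_{132} u_3 v_2 = -1 * 8 * 8 = -64
(u x v)_1 = -82

-82


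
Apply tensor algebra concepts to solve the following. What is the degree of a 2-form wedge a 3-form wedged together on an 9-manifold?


The degree of a wedge product is the sum of the degrees of the individual forms.
Degrees: 2, 3
Total degree = 2 + 3 = 5

5


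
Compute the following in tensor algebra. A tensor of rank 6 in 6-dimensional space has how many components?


The number of components of a rank-r tensor in d dimensions is d^r.
Here d = 6 and r = 6.
6^6 = 46656

46656


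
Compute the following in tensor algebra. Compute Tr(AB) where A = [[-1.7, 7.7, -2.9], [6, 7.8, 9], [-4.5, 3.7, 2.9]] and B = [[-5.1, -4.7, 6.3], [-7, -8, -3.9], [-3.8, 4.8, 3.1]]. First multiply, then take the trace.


Tr(AB) = sum_i (AB)_{ii} where (AB)_{ii} = sum_k A_{ik} B_{ki}.
(AB)_{11} = -1.7*-5.1 + 7.7*-7 + -2.9*-3.8 = -34.21
(AB)_{22} = 6*-4.7 + 7.8*-8 + 9*4.8 = -47.4
(AB)_{33} = -4.5*6.3 + 3.7*-3.9 + 2.9*3.1 = -33.79
Tr(AB) = -34.21 + -47.4 + -33.79 = -115.4

-115.4


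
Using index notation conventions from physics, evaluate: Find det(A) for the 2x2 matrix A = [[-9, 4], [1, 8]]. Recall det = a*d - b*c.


For a 2x2 matrix [[a, b], [c, d]], det = a*d - b*c.
a = -9, b = 4, c = 1, d = 8
a*d = -9 * 8 = -72
b*c = 4 * 1 = 4
det = -72 - 4 = -76

-76


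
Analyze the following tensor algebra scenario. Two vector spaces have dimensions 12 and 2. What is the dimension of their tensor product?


The dimension of a tensor product is the product of dimensions.
dim(V) = 12, dim(W) = 2
dim(V (x) W) = 12 * 2 = 24

24


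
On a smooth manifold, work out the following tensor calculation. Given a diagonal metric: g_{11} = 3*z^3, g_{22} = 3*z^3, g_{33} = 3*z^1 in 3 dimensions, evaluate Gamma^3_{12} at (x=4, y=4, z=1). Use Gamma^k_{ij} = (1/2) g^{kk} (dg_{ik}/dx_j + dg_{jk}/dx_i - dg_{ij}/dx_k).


For a diagonal metric, Gamma^k_{ij} = (1/2) g^{kk} (dg_{ik}/dx_j + dg_{jk}/dx_i - dg_{ij}/dx_k).
The metric is diagonal, so g_{ab} = 0 for a != b.
At the given point: g_{11} = 3, g_{22} = 3, g_{33} = 3
g^{33} = 1/3
dg_{13}/dx_2 = 0 (off-diagonal)
dg_{23}/dx_1 = 0 (off-diagonal)
dg_{12}/dx_3 = 0 (off-diagonal)
Numerator = 0 + 0 - 0 = 0
Gamma^3_{12} = 0 / (2 * 3) = 0

0


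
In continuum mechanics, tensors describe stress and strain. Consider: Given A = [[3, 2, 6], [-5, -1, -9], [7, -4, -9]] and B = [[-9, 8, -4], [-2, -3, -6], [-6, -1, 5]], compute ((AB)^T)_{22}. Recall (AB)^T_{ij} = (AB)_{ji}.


(AB)^T_{ij} = (AB)_{ji} = sum_k A_{jk} B_{ki}.
For i=2, j=2 we need (AB)_{22}:
A_{21} * B_{12} = -5 * 8 = -40
A_{22} * B_{22} = -1 * -3 = 3
A_{23} * B_{32} = -9 * -1 = 9
Sum = -40 + 3 + 9 = -28

-28


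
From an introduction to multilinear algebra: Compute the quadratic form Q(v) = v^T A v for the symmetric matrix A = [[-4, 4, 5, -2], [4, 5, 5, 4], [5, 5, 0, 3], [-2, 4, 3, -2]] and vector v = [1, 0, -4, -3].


First compute Av:
(Av)_1 = -4*1 + 4*0 + 5*-4 + -2*-3 = -18
(Av)_2 = 4*1 + 5*0 + 5*-4 + 4*-3 = -28
(Av)_3 = 5*1 + 5*0 + 0*-4 + 3*-3 = -4
(Av)_4 = -2*1 + 4*0 + 3*-4 + -2*-3 = -8
Av = [-18, -28, -4, -8]
Then v^T (Av) = 1*-18 + 0*-28 + -4*-4 + -3*-8
= -18 + 0 + 16 + 24 = 22

22


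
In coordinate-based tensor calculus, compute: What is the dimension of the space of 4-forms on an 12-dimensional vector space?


The dimension of the space of p-forms on an n-dimensional space is C(n, p).
n = 12, p = 4
C(12, 4) = 12! / (4! * 8!) = 495

495


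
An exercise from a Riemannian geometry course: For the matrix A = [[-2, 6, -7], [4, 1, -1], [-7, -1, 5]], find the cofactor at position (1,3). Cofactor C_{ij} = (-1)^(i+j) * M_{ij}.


To find cofactor C_{13}, delete row 1 and column 3.
The resulting 2x2 submatrix is: [[4, 1], [-7, -1]]
Minor M_{13} = 4*-1 - 1*-7
  = -4 - -7 = 3
Sign = (-1)^(1+3) = (-1)^4 = 1
Cofactor C_{13} = 1 * 3 = 3

3


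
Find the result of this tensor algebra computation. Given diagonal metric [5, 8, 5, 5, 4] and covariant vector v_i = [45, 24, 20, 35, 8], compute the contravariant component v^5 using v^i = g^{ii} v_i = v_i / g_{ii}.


To raise an index with a diagonal metric: v^i = v_i / g_{ii}.
For index 5: v_5 = 8, g_{55} = 4
v^5 = 8 / 4 = 2

2


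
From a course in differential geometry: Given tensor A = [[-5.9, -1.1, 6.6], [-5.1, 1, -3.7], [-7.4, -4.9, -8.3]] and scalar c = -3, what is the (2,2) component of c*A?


Scalar multiplication: (cA)_{ij} = c * A_{ij}.
c = -3
A_{22} = 1
(cA)_{22} = -3 * 1 = -3

-3


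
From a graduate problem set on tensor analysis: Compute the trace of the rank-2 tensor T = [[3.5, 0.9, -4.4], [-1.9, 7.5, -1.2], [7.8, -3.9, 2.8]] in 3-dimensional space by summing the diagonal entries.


The contraction (trace) of a rank-2 tensor is the sum of its diagonal elements.
Diagonal entries: A[1,1] = 3.5, A[2,2] = 7.5, A[3,3] = 2.8
Tr(A) = 3.5 + 7.5 + 2.8 = 13.8

13.8


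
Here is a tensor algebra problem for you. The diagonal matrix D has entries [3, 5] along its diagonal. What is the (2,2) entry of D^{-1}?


For a diagonal matrix, the inverse has entries (D^{-1})_{ii} = 1/d_{ii}.
The diagonal entries are: d_{11} = 3, d_{22} = 5
We need (D^{-1})_{22} = 1/d_{22} = 1/5 = 1/5

1/5


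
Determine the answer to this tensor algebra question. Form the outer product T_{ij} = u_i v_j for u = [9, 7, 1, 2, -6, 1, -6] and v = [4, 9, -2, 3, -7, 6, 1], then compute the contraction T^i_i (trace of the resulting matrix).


The outer product gives T_{ij} = u_i v_j.
The trace (contraction) is Tr(T) = sum_i T_{ii} = sum_i u_i v_i.
Diagonal entries:
T_{11} = u_1 * v_1 = 9 * 4 = 36
T_{22} = u_2 * v_2 = 7 * 9 = 63
T_{33} = u_3 * v_3 = 1 * -2 = -2
T_{44} = u_4 * v_4 = 2 * 3 = 6
T_{55} = u_5 * v_5 = -6 * -7 = 42
T_{66} = u_6 * v_6 = 1 * 6 = 6
T_{77} = u_7 * v_7 = -6 * 1 = -6
Tr(T) = 36 + 63 + -2 + 6 + 42 + 6 + -6 = 145

145


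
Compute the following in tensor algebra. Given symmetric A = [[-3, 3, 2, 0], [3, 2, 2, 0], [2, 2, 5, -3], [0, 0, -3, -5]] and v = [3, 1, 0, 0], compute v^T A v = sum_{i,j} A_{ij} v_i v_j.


First compute Av:
(Av)_1 = -3*3 + 3*1 + 2*0 + 0*0 = -6
(Av)_2 = 3*3 + 2*1 + 2*0 + 0*0 = 11
(Av)_3 = 2*3 + 2*1 + 5*0 + -3*0 = 8
(Av)_4 = 0*3 + 0*1 + -3*0 + -5*0 = 0
Av = [-6, 11, 8, 0]
Then v^T (Av) = 3*-6 + 1*11 + 0*8 + 0*0
= -18 + 11 + 0 + 0 = -7

-7


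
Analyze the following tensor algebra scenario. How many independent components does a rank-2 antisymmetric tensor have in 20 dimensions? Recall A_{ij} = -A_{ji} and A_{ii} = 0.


An antisymmetric rank-2 tensor satisfies A_{ij} = -A_{ji}, so diagonal entries are zero.
The independent components are the upper-triangular entries: C(n, 2) = n(n-1)/2.
n = 20
C(20, 2) = 20 * 19 / 2 = 380 / 2 = 190

190


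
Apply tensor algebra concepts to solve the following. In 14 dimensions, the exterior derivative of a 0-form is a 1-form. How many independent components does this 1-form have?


The exterior derivative of a p-form is a (p+1)-form.
Its number of independent components is C(n, p+1).
n = 14, p+1 = 1
C(14, 1) = 14

14


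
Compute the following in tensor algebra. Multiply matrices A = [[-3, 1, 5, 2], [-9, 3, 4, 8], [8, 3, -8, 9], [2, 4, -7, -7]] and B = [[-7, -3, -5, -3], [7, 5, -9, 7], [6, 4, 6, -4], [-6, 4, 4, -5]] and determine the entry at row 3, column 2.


(AB)_{ij} = sum_k A_{ik} B_{kj}.
For i=3, j=2:
A_{31} * B_{12} = 8 * -3 = -24
A_{32} * B_{22} = 3 * 5 = 15
A_{33} * B_{32} = -8 * 4 = -32
A_{34} * B_{42} = 9 * 4 = 36
Sum = -24 + 15 + -32 + 36 = -5

-5


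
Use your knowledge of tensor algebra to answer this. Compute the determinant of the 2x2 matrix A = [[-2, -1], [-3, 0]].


For a 2x2 matrix [[a, b], [c, d]], det = a*d - b*c.
a = -2, b = -1, c = -3, d = 0
a*d = -2 * 0 = 0
b*c = -1 * -3 = 3
det = 0 - 3 = -3

-3


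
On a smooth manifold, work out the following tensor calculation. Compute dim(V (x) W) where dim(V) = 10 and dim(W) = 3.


The dimension of a tensor product is the product of dimensions.
dim(V) = 10, dim(W) = 3
dim(V (x) W) = 10 * 3 = 30

30


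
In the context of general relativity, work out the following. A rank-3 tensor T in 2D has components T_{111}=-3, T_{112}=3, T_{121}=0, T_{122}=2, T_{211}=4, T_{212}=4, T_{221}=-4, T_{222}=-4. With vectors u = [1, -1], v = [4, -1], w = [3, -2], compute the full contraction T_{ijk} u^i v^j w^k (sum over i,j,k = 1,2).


S = sum over i,j,k of T_{ijk} u_i v_j w_k. Expanding all 8 terms:
T_{111}*u_1*v_1*w_1 = -3*1*4*3 = -36  (running total: -36)
T_{112}*u_1*v_1*w_2 = 3*1*4*-2 = -24  (running total: -60)
T_{121}*u_1*v_2*w_1 = 0*1*-1*3 = 0  (running total: -60)
T_{122}*u_1*v_2*w_2 = 2*1*-1*-2 = 4  (running total: -56)
T_{211}*u_2*v_1*w_1 = 4*-1*4*3 = -48  (running total: -104)
T_{212}*u_2*v_1*w_2 = 4*-1*4*-2 = 32  (running total: -72)
T_{221}*u_2*v_2*w_1 = -4*-1*-1*3 = -12  (running total: -84)
T_{222}*u_2*v_2*w_2 = -4*-1*-1*-2 = 8  (running total: -76)
S = -76

-76


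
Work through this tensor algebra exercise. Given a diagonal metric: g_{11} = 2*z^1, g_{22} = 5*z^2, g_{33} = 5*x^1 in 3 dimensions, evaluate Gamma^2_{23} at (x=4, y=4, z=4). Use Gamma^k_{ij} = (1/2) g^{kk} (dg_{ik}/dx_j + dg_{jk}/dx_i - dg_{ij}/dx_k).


For a diagonal metric, Gamma^k_{ij} = (1/2) g^{kk} (dg_{ik}/dx_j + dg_{jk}/dx_i - dg_{ij}/dx_k).
The metric is diagonal, so g_{ab} = 0 for a != b.
At the given point: g_{11} = 8, g_{22} = 80, g_{33} = 20
g^{22} = 1/80
dg_{22}/dx_3 = dg_{22}/dx_3 = 40
dg_{32}/dx_2 = 0 (off-diagonal)
dg_{23}/dx_2 = 0 (off-diagonal)
Numerator = 40 + 0 - 0 = 40
Gamma^2_{23} = 40 / (2 * 80) = 1/4

1/4


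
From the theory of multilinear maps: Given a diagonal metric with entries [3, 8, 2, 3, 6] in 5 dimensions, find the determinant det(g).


For a diagonal metric, the determinant is the product of diagonal entries.
Diagonal entries: 3, 8, 2, 3, 6
det(g) = 3 * 8 * 2 * 3 * 6 = 864

864


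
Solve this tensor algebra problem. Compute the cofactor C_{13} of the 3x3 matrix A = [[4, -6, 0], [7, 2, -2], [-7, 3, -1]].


To find cofactor C_{13}, delete row 1 and column 3.
The resulting 2x2 submatrix is: [[7, 2], [-7, 3]]
Minor M_{13} = 7*3 - 2*-7
  = 21 - -14 = 35
Sign = (-1)^(1+3) = (-1)^4 = 1
Cofactor C_{13} = 1 * 35 = 35

35


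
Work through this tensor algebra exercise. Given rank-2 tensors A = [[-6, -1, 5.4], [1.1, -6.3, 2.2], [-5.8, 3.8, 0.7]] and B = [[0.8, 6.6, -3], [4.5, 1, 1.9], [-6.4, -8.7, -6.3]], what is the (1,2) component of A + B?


Tensor addition is component-wise: (A + B)_{ij} = A_{ij} + B_{ij}.
A_{12} = -1
B_{12} = 6.6
(A + B)_{12} = -1 + 6.6 = 5.6

5.6


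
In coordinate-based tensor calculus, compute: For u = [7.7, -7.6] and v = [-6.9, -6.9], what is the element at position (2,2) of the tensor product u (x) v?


The outer product entry T_{ij} = u_i * v_j.
We need i=2, j=2.
u_2 = -7.6, v_2 = -6.9
T_{2,2} = -7.6 * -6.9 = 52.44

52.44


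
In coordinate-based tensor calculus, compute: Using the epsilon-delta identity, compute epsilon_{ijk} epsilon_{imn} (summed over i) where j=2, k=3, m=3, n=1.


Using the identity: epsilon_{ijk} epsilon_{imn} = delta_{jm} delta_{kn} - delta_{jn} delta_{km}.
delta_{23} = 0
delta_{31} = 0
delta_{21} = 0
delta_{33} = 1
Result = 0 * 0 - 0 * 1 = 0 - 0 = 0

0


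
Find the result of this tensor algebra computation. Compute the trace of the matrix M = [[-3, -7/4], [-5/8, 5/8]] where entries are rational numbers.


The trace is the sum of diagonal entries.
Diagonal: M[1,1] = -3, M[2,2] = 5/8
Tr(M) = -3 + 5/8
Computing step by step:
After adding M[1,1]: -3
After adding M[2,2]: -19/8
Tr(M) = -19/8

-19/8


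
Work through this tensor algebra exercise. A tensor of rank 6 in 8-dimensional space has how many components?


The number of components of a rank-r tensor in d dimensions is d^r.
Here d = 8 and r = 6.
8^6 = 262144

262144


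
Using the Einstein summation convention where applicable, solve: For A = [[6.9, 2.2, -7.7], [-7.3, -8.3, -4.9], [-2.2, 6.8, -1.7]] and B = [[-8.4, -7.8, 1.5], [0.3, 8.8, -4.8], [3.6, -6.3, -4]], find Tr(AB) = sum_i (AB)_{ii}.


Tr(AB) = sum_i (AB)_{ii} where (AB)_{ii} = sum_k A_{ik} B_{ki}.
(AB)_{11} = 6.9*-8.4 + 2.2*0.3 + -7.7*3.6 = -85.02
(AB)_{22} = -7.3*-7.8 + -8.3*8.8 + -4.9*-6.3 = 14.77
(AB)_{33} = -2.2*1.5 + 6.8*-4.8 + -1.7*-4 = -29.14
Tr(AB) = -85.02 + 14.77 + -29.14 = -99.39

-99.39


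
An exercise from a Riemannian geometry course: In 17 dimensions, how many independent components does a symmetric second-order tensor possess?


A symmetric rank-2 tensor in d dimensions has d(d+1)/2 independent components.
d = 17
d(d+1)/2 = 17 * 18 / 2 = 306 / 2 = 153

153


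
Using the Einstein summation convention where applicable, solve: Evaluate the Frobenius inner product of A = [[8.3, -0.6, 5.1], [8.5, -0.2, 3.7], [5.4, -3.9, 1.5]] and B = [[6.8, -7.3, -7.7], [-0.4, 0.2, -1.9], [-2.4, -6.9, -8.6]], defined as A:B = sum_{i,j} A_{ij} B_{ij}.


A:B = sum over all i,j of A_{ij} * B_{ij}.
Row 1: 8.3*6.8=56.44, -0.6*-7.3=4.38, 5.1*-7.7=-39.27 => row sum = 21.55
Row 2: 8.5*-0.4=-3.4, -0.2*0.2=-0.04, 3.7*-1.9=-7.03 => row sum = -10.47
Row 3: 5.4*-2.4=-12.96, -3.9*-6.9=26.91, 1.5*-8.6=-12.9 => row sum = 1.05
Total = 21.55 + -10.47 + 1.05 = 12.13

12.13


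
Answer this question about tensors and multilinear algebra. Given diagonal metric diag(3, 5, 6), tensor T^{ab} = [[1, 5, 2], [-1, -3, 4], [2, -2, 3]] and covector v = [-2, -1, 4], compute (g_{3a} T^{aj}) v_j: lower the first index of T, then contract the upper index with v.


Step 1: lower the first index. For a diagonal metric, g_{ia} T^{aj} = g_{ii} T^{ij} (no sum on i).
g_{33} = 6
S_3{}^1 = 6 * T^{31} = 6 * 2 = 12
S_3{}^2 = 6 * T^{32} = 6 * -2 = -12
S_3{}^3 = 6 * T^{33} = 6 * 3 = 18
Step 2: contract S_3{}^j with v_j.
S_3{}^1 * v_1 = 12 * -2 = -24
S_3{}^2 * v_2 = -12 * -1 = 12
S_3{}^3 * v_3 = 18 * 4 = 72
Result = -24 + 12 + 72 = 60

60


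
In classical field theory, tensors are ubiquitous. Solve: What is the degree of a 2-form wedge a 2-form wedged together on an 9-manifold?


The degree of a wedge product is the sum of the degrees of the individual forms.
Degrees: 2, 2
Total degree = 2 + 2 = 4

4


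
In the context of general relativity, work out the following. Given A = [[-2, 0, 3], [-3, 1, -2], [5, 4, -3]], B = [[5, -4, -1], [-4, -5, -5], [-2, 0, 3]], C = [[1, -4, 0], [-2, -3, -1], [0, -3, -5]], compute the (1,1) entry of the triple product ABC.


(ABC)_{11} = sum_m (AB)_{1m} C_{m1}. First compute row 1 of AB.
(AB)_{11} = -2*5 + 0*-4 + 3*-2 = -16
(AB)_{12} = -2*-4 + 0*-5 + 3*0 = 8
(AB)_{13} = -2*-1 + 0*-5 + 3*3 = 11
Now contract with column 1 of C:
(AB)_{11} * C_{11} = -16 * 1 = -16
(AB)_{12} * C_{21} = 8 * -2 = -16
(AB)_{13} * C_{31} = 11 * 0 = 0
(ABC)_{11} = -16 + -16 + 0 = -32

-32


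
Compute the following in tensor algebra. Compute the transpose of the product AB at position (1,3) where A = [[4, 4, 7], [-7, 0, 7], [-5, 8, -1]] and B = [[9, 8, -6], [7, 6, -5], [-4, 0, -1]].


(AB)^T_{ij} = (AB)_{ji} = sum_k A_{jk} B_{ki}.
For i=1, j=3 we need (AB)_{31}:
A_{31} * B_{11} = -5 * 9 = -45
A_{32} * B_{21} = 8 * 7 = 56
A_{33} * B_{31} = -1 * -4 = 4
Sum = -45 + 56 + 4 = 15

15


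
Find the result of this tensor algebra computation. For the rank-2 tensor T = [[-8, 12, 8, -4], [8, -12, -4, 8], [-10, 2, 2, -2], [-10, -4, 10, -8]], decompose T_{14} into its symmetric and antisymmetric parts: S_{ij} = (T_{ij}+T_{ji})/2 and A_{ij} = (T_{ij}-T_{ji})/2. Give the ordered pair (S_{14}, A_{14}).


T_{14} = -4
T_{41} = -10
S_{14} = (-4 + -10)/2 = -14/2 = -7
A_{14} = (-4 - -10)/2 = 6/2 = 3
Check: S + A = -7 + 3 = -4 = T_{14}.

(-7, 3)


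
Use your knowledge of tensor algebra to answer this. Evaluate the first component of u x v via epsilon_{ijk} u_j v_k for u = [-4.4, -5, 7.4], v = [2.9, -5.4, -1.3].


(u x v)_1 = sum_{j,k} epsilon_{1jk} u_j v_k. Only permutations of (1,2,3) contribute; the two non-zero terms are:
eps_{123} u_2 v_3 = 1 * -5 * -1.3 = 6.5
eps_{132} u_3 v_2 = -1 * 7.4 * -5.4 = 39.96
(u x v)_1 = 46.46

46.46


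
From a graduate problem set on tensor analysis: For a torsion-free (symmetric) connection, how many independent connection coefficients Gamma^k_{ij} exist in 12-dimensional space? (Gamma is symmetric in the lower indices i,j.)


Christoffel symbols Gamma^k_{ij} are symmetric in i,j, so there are d * d(d+1)/2 independent symbols.
d = 12
d(d+1)/2 = 12 * 13 / 2 = 78
Total = 12 * 78 = 936

936


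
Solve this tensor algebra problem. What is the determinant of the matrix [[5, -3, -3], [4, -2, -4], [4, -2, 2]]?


Expanding along the first row, det(A) = a11*M_11 - a12*M_12 + a13*M_13, where M_1j is the (1,j) minor.
Minor M_11 = -2*2 - -4*-2 = -12
Minor M_12 = 4*2 - -4*4 = 24
Minor M_13 = 4*-2 - -2*4 = 0
det = 5*(-12) - -3*(24) + -3*(0)
    = -60 - -72 + 0
    = 12

12


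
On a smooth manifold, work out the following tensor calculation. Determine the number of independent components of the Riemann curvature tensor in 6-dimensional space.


The Riemann tensor in d dimensions has d^2(d^2 - 1)/12 independent components.
d = 6, so d^2 = 36
d^2 - 1 = 35
d^2(d^2 - 1) = 36 * 35 = 1260
Divide by 12: 1260 / 12 = 105

105


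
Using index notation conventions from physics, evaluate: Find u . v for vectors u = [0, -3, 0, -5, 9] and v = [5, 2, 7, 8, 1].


The inner product u . v = sum of u_i * v_i.
Term-by-term: 0 * 5, -3 * 2, 0 * 7, -5 * 8, 9 * 1
Products: 0, -6, 0, -40, 9
Sum = 0 + -6 + 0 + -40 + 9 = -37

-37


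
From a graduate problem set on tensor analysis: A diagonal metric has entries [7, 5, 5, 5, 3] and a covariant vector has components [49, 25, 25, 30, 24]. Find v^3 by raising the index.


To raise an index with a diagonal metric: v^i = v_i / g_{ii}.
For index 3: v_3 = 25, g_{33} = 5
v^3 = 25 / 5 = 5

5


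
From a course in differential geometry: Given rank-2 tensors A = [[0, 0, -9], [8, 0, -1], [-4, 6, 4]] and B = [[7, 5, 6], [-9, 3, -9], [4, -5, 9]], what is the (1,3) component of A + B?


Tensor addition is component-wise: (A + B)_{ij} = A_{ij} + B_{ij}.
A_{13} = -9
B_{13} = 6
(A + B)_{13} = -9 + 6 = -3

-3


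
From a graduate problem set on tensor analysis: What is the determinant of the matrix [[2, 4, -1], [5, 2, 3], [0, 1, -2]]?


Expanding along the first row, det(A) = a11*M_11 - a12*M_12 + a13*M_13, where M_1j is the (1,j) minor.
Minor M_11 = 2*-2 - 3*1 = -7
Minor M_12 = 5*-2 - 3*0 = -10
Minor M_13 = 5*1 - 2*0 = 5
det = 2*(-7) - 4*(-10) + -1*(5)
    = -14 - -40 + -5
    = 21

21


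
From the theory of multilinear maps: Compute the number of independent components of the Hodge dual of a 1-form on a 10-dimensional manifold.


The Hodge dual of a p-form on an n-dimensional manifold is an (n-p)-form.
n = 10, p = 1, so dual degree = 10 - 1 = 9
The number of components is C(n, n-p) = C(10, 9) = 10

10


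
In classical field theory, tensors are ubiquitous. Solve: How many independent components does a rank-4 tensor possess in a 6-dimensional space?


The number of components of a rank-r tensor in d dimensions is d^r.
Here d = 6 and r = 4.
6^4 = 1296

1296


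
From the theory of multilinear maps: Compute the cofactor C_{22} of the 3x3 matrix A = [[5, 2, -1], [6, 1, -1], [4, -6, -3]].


To find cofactor C_{22}, delete row 2 and column 2.
The resulting 2x2 submatrix is: [[5, -1], [4, -3]]
Minor M_{22} = 5*-3 - -1*4
  = -15 - -4 = -11
Sign = (-1)^(2+2) = (-1)^4 = 1
Cofactor C_{22} = 1 * -11 = -11

-11


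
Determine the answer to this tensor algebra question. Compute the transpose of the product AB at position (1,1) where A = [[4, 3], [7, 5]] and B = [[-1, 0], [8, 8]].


(AB)^T_{ij} = (AB)_{ji} = sum_k A_{jk} B_{ki}.
For i=1, j=1 we need (AB)_{11}:
A_{11} * B_{11} = 4 * -1 = -4
A_{12} * B_{21} = 3 * 8 = 24
Sum = -4 + 24 = 20

20


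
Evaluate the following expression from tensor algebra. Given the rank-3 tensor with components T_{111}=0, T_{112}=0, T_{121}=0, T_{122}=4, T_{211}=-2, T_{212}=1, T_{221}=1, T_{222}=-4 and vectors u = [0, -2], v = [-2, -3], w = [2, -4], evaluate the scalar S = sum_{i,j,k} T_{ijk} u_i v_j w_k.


S = sum over i,j,k of T_{ijk} u_i v_j w_k. Expanding all 8 terms:
T_{111}*u_1*v_1*w_1 = 0*0*-2*2 = 0  (running total: 0)
T_{112}*u_1*v_1*w_2 = 0*0*-2*-4 = 0  (running total: 0)
T_{121}*u_1*v_2*w_1 = 0*0*-3*2 = 0  (running total: 0)
T_{122}*u_1*v_2*w_2 = 4*0*-3*-4 = 0  (running total: 0)
T_{211}*u_2*v_1*w_1 = -2*-2*-2*2 = -16  (running total: -16)
T_{212}*u_2*v_1*w_2 = 1*-2*-2*-4 = -16  (running total: -32)
T_{221}*u_2*v_2*w_1 = 1*-2*-3*2 = 12  (running total: -20)
T_{222}*u_2*v_2*w_2 = -4*-2*-3*-4 = 96  (running total: 76)
S = 76

76


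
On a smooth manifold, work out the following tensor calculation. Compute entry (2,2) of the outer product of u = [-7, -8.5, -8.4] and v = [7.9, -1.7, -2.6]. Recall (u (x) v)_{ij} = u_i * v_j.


The outer product entry T_{ij} = u_i * v_j.
We need i=2, j=2.
u_2 = -8.5, v_2 = -1.7
T_{2,2} = -8.5 * -1.7 = 14.45

14.45


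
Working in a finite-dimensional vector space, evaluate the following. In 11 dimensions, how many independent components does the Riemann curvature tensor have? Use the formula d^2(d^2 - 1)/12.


The Riemann tensor in d dimensions has d^2(d^2 - 1)/12 independent components.
d = 11, so d^2 = 121
d^2 - 1 = 120
d^2(d^2 - 1) = 121 * 120 = 14520
Divide by 12: 14520 / 12 = 1210

1210


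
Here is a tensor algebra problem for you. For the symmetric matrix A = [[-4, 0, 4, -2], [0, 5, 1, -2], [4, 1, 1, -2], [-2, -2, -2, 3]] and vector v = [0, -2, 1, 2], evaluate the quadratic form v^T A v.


First compute Av:
(Av)_1 = -4*0 + 0*-2 + 4*1 + -2*2 = 0
(Av)_2 = 0*0 + 5*-2 + 1*1 + -2*2 = -13
(Av)_3 = 4*0 + 1*-2 + 1*1 + -2*2 = -5
(Av)_4 = -2*0 + -2*-2 + -2*1 + 3*2 = 8
Av = [0, -13, -5, 8]
Then v^T (Av) = 0*0 + -2*-13 + 1*-5 + 2*8
= 0 + 26 + -5 + 16 = 37

37


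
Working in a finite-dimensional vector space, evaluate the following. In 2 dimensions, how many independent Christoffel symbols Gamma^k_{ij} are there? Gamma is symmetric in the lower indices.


Christoffel symbols Gamma^k_{ij} are symmetric in i,j, so there are d * d(d+1)/2 independent symbols.
d = 2
d(d+1)/2 = 2 * 3 / 2 = 3
Total = 2 * 3 = 6

6


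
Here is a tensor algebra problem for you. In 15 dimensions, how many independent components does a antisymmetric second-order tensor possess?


A antisymmetric rank-2 tensor in d dimensions has d(d-1)/2 independent components.
d = 15
d(d-1)/2 = 15 * 14 / 2 = 210 / 2 = 105

105


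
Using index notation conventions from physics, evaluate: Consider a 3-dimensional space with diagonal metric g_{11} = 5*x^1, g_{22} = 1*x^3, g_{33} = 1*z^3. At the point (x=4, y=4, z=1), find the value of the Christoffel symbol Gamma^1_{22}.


For a diagonal metric, Gamma^k_{ij} = (1/2) g^{kk} (dg_{ik}/dx_j + dg_{jk}/dx_i - dg_{ij}/dx_k).
The metric is diagonal, so g_{ab} = 0 for a != b.
At the given point: g_{11} = 20, g_{22} = 64, g_{33} = 1
g^{11} = 1/20
dg_{21}/dx_2 = 0 (off-diagonal)
dg_{21}/dx_2 = 0 (off-diagonal)
dg_{22}/dx_1 = dg_{22}/dx_1 = 48
Numerator = 0 + 0 - 48 = -48
Gamma^1_{22} = -48 / (2 * 20) = -6/5

-6/5


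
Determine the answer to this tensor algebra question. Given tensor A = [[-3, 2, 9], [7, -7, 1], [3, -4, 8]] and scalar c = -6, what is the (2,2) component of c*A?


Scalar multiplication: (cA)_{ij} = c * A_{ij}.
c = -6
A_{22} = -7
(cA)_{22} = -6 * -7 = 42

42


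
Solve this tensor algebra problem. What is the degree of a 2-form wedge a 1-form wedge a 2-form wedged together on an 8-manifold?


The degree of a wedge product is the sum of the degrees of the individual forms.
Degrees: 2, 1, 2
Total degree = 2 + 1 + 2 = 5

5


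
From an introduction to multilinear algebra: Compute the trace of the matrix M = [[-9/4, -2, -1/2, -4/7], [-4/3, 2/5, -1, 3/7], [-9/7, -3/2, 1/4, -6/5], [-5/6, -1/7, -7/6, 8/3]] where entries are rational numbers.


The trace is the sum of diagonal entries.
Diagonal: M[1,1] = -9/4, M[2,2] = 2/5, M[3,3] = 1/4, M[4,4] = 8/3
Tr(M) = -9/4 + 2/5 + 1/4 + 8/3
Computing step by step:
After adding M[1,1]: -9/4
After adding M[2,2]: -37/20
After adding M[3,3]: -8/5
After adding M[4,4]: 16/15
Tr(M) = 16/15

16/15


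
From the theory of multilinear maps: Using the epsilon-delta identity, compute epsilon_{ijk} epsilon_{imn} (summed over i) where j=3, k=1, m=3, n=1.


Using the identity: epsilon_{ijk} epsilon_{imn} = delta_{jm} delta_{kn} - delta_{jn} delta_{km}.
delta_{33} = 1
delta_{11} = 1
delta_{31} = 0
delta_{13} = 0
Result = 1 * 1 - 0 * 0 = 1 - 0 = 1

1


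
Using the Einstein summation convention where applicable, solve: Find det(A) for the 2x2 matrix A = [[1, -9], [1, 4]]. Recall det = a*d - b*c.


For a 2x2 matrix [[a, b], [c, d]], det = a*d - b*c.
a = 1, b = -9, c = 1, d = 4
a*d = 1 * 4 = 4
b*c = -9 * 1 = -9
det = 4 - -9 = 13

13


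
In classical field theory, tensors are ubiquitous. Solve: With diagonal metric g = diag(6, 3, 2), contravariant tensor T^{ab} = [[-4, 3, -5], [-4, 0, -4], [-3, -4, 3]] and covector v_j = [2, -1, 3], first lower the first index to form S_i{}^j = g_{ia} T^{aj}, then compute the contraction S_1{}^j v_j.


Step 1: lower the first index. For a diagonal metric, g_{ia} T^{aj} = g_{ii} T^{ij} (no sum on i).
g_{11} = 6
S_1{}^1 = 6 * T^{11} = 6 * -4 = -24
S_1{}^2 = 6 * T^{12} = 6 * 3 = 18
S_1{}^3 = 6 * T^{13} = 6 * -5 = -30
Step 2: contract S_1{}^j with v_j.
S_1{}^1 * v_1 = -24 * 2 = -48
S_1{}^2 * v_2 = 18 * -1 = -18
S_1{}^3 * v_3 = -30 * 3 = -90
Result = -48 + -18 + -90 = -156

-156


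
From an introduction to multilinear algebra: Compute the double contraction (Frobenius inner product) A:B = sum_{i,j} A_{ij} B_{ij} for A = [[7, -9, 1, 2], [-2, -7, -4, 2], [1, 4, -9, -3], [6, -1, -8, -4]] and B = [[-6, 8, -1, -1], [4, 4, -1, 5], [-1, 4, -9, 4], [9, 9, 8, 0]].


A:B = sum over all i,j of A_{ij} * B_{ij}.
Row 1: 7*-6=-42, -9*8=-72, 1*-1=-1, 2*-1=-2 => row sum = -117
Row 2: -2*4=-8, -7*4=-28, -4*-1=4, 2*5=10 => row sum = -22
Row 3: 1*-1=-1, 4*4=16, -9*-9=81, -3*4=-12 => row sum = 84
Row 4: 6*9=54, -1*9=-9, -8*8=-64, -4*0=0 => row sum = -19
Total = -117 + -22 + 84 + -19 = -74

-74


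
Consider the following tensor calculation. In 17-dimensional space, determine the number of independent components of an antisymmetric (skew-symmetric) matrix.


An antisymmetric rank-2 tensor satisfies A_{ij} = -A_{ji}, so diagonal entries are zero.
The independent components are the upper-triangular entries: C(n, 2) = n(n-1)/2.
n = 17
C(17, 2) = 17 * 16 / 2 = 272 / 2 = 136

136


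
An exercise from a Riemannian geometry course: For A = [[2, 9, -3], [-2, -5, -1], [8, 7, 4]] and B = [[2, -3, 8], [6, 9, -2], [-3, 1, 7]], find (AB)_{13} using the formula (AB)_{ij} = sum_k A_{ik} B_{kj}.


(AB)_{ij} = sum_k A_{ik} B_{kj}.
For i=1, j=3:
A_{11} * B_{13} = 2 * 8 = 16
A_{12} * B_{23} = 9 * -2 = -18
A_{13} * B_{33} = -3 * 7 = -21
Sum = 16 + -18 + -21 = -23

-23


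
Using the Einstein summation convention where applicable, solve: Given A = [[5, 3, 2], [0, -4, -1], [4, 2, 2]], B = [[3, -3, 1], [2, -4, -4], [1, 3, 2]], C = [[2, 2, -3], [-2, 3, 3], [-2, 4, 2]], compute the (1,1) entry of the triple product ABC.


(ABC)_{11} = sum_m (AB)_{1m} C_{m1}. First compute row 1 of AB.
(AB)_{11} = 5*3 + 3*2 + 2*1 = 23
(AB)_{12} = 5*-3 + 3*-4 + 2*3 = -21
(AB)_{13} = 5*1 + 3*-4 + 2*2 = -3
Now contract with column 1 of C:
(AB)_{11} * C_{11} = 23 * 2 = 46
(AB)_{12} * C_{21} = -21 * -2 = 42
(AB)_{13} * C_{31} = -3 * -2 = 6
(ABC)_{11} = 46 + 42 + 6 = 94

94


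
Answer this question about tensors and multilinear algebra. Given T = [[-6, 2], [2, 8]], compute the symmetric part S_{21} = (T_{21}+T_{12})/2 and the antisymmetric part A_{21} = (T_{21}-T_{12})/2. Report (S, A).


T_{21} = 2
T_{12} = 2
S_{21} = (2 + 2)/2 = 4/2 = 2
A_{21} = (2 - 2)/2 = 0/2 = 0
Check: S + A = 2 + 0 = 2 = T_{21}.

(2, 0)


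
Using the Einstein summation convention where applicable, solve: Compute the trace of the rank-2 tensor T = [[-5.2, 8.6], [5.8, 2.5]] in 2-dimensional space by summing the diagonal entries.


The contraction (trace) of a rank-2 tensor is the sum of its diagonal elements.
Diagonal entries: A[1,1] = -5.2, A[2,2] = 2.5
Tr(A) = -5.2 + 2.5 = -2.7

-2.7


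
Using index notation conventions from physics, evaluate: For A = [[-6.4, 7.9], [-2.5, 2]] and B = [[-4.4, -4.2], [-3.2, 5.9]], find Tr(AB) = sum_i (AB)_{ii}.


Tr(AB) = sum_i (AB)_{ii} where (AB)_{ii} = sum_k A_{ik} B_{ki}.
(AB)_{11} = -6.4*-4.4 + 7.9*-3.2 = 2.88
(AB)_{22} = -2.5*-4.2 + 2*5.9 = 22.3
Tr(AB) = 2.88 + 22.3 = 25.18

25.18


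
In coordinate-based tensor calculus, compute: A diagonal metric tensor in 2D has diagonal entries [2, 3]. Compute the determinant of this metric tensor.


For a diagonal metric, the determinant is the product of diagonal entries.
Diagonal entries: 2, 3
det(g) = 2 * 3 = 6

6


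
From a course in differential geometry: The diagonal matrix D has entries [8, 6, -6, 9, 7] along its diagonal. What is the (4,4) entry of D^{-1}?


For a diagonal matrix, the inverse has entries (D^{-1})_{ii} = 1/d_{ii}.
The diagonal entries are: d_{11} = 8, d_{22} = 6, d_{33} = -6, d_{44} = 9, d_{55} = 7
We need (D^{-1})_{44} = 1/d_{44} = 1/9 = 1/9

1/9


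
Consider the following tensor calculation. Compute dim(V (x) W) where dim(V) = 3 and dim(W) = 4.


The dimension of a tensor product is the product of dimensions.
dim(V) = 3, dim(W) = 4
dim(V (x) W) = 3 * 4 = 12

12


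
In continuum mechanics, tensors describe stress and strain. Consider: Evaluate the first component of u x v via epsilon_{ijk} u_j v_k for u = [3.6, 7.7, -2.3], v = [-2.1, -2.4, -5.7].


(u x v)_1 = sum_{j,k} epsilon_{1jk} u_j v_k. Only permutations of (1,2,3) contribute; the two non-zero terms are:
eps_{123} u_2 v_3 = 1 * 7.7 * -5.7 = -43.89
eps_{132} u_3 v_2 = -1 * -2.3 * -2.4 = -5.52
(u x v)_1 = -49.41

-49.41


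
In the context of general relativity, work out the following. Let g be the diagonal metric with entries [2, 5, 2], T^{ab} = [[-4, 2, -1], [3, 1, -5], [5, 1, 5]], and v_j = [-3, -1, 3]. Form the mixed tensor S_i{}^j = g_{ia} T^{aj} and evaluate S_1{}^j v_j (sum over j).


Step 1: lower the first index. For a diagonal metric, g_{ia} T^{aj} = g_{ii} T^{ij} (no sum on i).
g_{11} = 2
S_1{}^1 = 2 * T^{11} = 2 * -4 = -8
S_1{}^2 = 2 * T^{12} = 2 * 2 = 4
S_1{}^3 = 2 * T^{13} = 2 * -1 = -2
Step 2: contract S_1{}^j with v_j.
S_1{}^1 * v_1 = -8 * -3 = 24
S_1{}^2 * v_2 = 4 * -1 = -4
S_1{}^3 * v_3 = -2 * 3 = -6
Result = 24 + -4 + -6 = 14

14


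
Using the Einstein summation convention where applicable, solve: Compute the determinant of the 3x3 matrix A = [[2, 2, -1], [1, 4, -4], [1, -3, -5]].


Expanding along the first row, det(A) = a11*M_11 - a12*M_12 + a13*M_13, where M_1j is the (1,j) minor.
Minor M_11 = 4*-5 - -4*-3 = -32
Minor M_12 = 1*-5 - -4*1 = -1
Minor M_13 = 1*-3 - 4*1 = -7
det = 2*(-32) - 2*(-1) + -1*(-7)
    = -64 - -2 + 7
    = -55

-55


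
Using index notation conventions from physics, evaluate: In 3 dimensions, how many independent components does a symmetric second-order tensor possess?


A symmetric rank-2 tensor in d dimensions has d(d+1)/2 independent components.
d = 3
d(d+1)/2 = 3 * 4 / 2 = 12 / 2 = 6

6


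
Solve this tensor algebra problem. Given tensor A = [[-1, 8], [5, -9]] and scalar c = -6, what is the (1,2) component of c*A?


Scalar multiplication: (cA)_{ij} = c * A_{ij}.
c = -6
A_{12} = 8
(cA)_{12} = -6 * 8 = -48

-48


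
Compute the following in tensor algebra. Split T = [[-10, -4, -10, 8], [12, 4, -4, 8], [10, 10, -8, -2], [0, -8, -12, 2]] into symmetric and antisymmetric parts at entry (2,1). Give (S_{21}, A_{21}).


T_{21} = 12
T_{12} = -4
S_{21} = (12 + -4)/2 = 8/2 = 4
A_{21} = (12 - -4)/2 = 16/2 = 8
Check: S + A = 4 + 8 = 12 = T_{21}.

(4, 8)


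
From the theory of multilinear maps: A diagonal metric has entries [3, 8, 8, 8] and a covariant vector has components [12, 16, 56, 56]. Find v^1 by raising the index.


To raise an index with a diagonal metric: v^i = v_i / g_{ii}.
For index 1: v_1 = 12, g_{11} = 3
v^1 = 12 / 3 = 4

4


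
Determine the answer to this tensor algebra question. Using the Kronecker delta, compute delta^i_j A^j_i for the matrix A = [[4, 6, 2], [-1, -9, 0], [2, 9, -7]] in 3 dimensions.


The contraction (trace) of a rank-2 tensor is the sum of its diagonal elements.
Diagonal entries: A[1,1] = 4, A[2,2] = -9, A[3,3] = -7
Tr(A) = 4 + -9 + -7 = -12

-12


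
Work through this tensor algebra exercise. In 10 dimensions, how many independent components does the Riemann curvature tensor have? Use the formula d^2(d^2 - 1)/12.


The Riemann tensor in d dimensions has d^2(d^2 - 1)/12 independent components.
d = 10, so d^2 = 100
d^2 - 1 = 99
d^2(d^2 - 1) = 100 * 99 = 9900
Divide by 12: 9900 / 12 = 825

825


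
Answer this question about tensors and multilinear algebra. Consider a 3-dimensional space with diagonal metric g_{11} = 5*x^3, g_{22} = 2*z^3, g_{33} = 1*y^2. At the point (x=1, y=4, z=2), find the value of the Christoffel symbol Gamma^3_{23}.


For a diagonal metric, Gamma^k_{ij} = (1/2) g^{kk} (dg_{ik}/dx_j + dg_{jk}/dx_i - dg_{ij}/dx_k).
The metric is diagonal, so g_{ab} = 0 for a != b.
At the given point: g_{11} = 5, g_{22} = 16, g_{33} = 16
g^{33} = 1/16
dg_{23}/dx_3 = 0 (off-diagonal)
dg_{33}/dx_2 = dg_{33}/dx_2 = 8
dg_{23}/dx_3 = 0 (off-diagonal)
Numerator = 0 + 8 - 0 = 8
Gamma^3_{23} = 8 / (2 * 16) = 1/4

1/4


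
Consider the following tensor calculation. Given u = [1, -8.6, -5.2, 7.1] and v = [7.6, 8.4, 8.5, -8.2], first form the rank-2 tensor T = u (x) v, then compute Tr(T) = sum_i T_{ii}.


The outer product gives T_{ij} = u_i v_j.
The trace (contraction) is Tr(T) = sum_i T_{ii} = sum_i u_i v_i.
Diagonal entries:
T_{11} = u_1 * v_1 = 1 * 7.6 = 7.6
T_{22} = u_2 * v_2 = -8.6 * 8.4 = -72.24
T_{33} = u_3 * v_3 = -5.2 * 8.5 = -44.2
T_{44} = u_4 * v_4 = 7.1 * -8.2 = -58.22
Tr(T) = 7.6 + -72.24 + -44.2 + -58.22 = -167.06

-167.06


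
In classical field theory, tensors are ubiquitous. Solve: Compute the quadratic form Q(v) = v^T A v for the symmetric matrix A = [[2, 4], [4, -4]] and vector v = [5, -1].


First compute Av:
(Av)_1 = 2*5 + 4*-1 = 6
(Av)_2 = 4*5 + -4*-1 = 24
Av = [6, 24]
Then v^T (Av) = 5*6 + -1*24
= 30 + -24 = 6

6


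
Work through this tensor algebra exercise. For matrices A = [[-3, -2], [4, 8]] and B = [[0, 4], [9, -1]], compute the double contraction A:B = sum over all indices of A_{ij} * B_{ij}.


A:B = sum over all i,j of A_{ij} * B_{ij}.
Row 1: -3*0=0, -2*4=-8 => row sum = -8
Row 2: 4*9=36, 8*-1=-8 => row sum = 28
Total = -8 + 28 = 20

20


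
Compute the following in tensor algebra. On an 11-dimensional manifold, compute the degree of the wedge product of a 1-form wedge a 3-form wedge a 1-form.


The degree of a wedge product is the sum of the degrees of the individual forms.
Degrees: 1, 3, 1
Total degree = 1 + 3 + 1 = 5

5


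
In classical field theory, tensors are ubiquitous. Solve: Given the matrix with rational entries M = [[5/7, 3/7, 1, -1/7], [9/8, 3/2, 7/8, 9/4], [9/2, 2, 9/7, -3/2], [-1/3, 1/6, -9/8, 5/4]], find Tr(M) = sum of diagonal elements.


The trace is the sum of diagonal entries.
Diagonal: M[1,1] = 5/7, M[2,2] = 3/2, M[3,3] = 9/7, M[4,4] = 5/4
Tr(M) = 5/7 + 3/2 + 9/7 + 5/4
Computing step by step:
After adding M[1,1]: 5/7
After adding M[2,2]: 31/14
After adding M[3,3]: 7/2
After adding M[4,4]: 19/4
Tr(M) = 19/4

19/4


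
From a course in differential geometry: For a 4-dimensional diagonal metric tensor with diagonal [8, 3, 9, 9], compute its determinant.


For a diagonal metric, the determinant is the product of diagonal entries.
Diagonal entries: 8, 3, 9, 9
det(g) = 8 * 3 * 9 * 9 = 1944

1944


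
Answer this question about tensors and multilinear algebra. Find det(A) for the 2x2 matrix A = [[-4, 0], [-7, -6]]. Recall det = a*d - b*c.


For a 2x2 matrix [[a, b], [c, d]], det = a*d - b*c.
a = -4, b = 0, c = -7, d = -6
a*d = -4 * -6 = 24
b*c = 0 * -7 = 0
det = 24 - 0 = 24

24


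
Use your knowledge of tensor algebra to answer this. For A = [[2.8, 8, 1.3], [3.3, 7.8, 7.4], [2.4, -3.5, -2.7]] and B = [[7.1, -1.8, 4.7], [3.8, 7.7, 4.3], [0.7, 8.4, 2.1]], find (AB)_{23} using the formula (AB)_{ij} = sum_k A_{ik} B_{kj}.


(AB)_{ij} = sum_k A_{ik} B_{kj}.
For i=2, j=3:
A_{21} * B_{13} = 3.3 * 4.7 = 15.51
A_{22} * B_{23} = 7.8 * 4.3 = 33.54
A_{23} * B_{33} = 7.4 * 2.1 = 15.54
Sum = 15.51 + 33.54 + 15.54 = 64.59

64.59


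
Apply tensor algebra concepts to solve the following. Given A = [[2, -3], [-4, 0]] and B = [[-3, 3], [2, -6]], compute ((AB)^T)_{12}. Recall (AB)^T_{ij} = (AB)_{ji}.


(AB)^T_{ij} = (AB)_{ji} = sum_k A_{jk} B_{ki}.
For i=1, j=2 we need (AB)_{21}:
A_{21} * B_{11} = -4 * -3 = 12
A_{22} * B_{21} = 0 * 2 = 0
Sum = 12 + 0 = 12

12


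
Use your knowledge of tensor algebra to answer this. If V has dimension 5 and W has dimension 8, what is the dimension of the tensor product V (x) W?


The dimension of a tensor product is the product of dimensions.
dim(V) = 5, dim(W) = 8
dim(V (x) W) = 5 * 8 = 40

40


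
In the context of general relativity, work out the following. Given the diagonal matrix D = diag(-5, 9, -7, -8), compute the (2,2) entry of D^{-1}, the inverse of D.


For a diagonal matrix, the inverse has entries (D^{-1})_{ii} = 1/d_{ii}.
The diagonal entries are: d_{11} = -5, d_{22} = 9, d_{33} = -7, d_{44} = -8
We need (D^{-1})_{22} = 1/d_{22} = 1/9 = 1/9

1/9


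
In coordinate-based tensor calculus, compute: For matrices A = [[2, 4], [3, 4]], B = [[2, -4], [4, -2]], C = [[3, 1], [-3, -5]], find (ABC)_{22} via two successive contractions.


(ABC)_{22} = sum_m (AB)_{2m} C_{m2}. First compute row 2 of AB.
(AB)_{21} = 3*2 + 4*4 = 22
(AB)_{22} = 3*-4 + 4*-2 = -20
Now contract with column 2 of C:
(AB)_{21} * C_{12} = 22 * 1 = 22
(AB)_{22} * C_{22} = -20 * -5 = 100
(ABC)_{22} = 22 + 100 = 122

122


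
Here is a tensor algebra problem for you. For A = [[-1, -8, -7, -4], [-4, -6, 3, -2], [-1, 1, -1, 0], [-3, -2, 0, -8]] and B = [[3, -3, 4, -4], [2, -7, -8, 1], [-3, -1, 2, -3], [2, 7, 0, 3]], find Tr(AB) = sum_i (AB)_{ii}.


Tr(AB) = sum_i (AB)_{ii} where (AB)_{ii} = sum_k A_{ik} B_{ki}.
(AB)_{11} = -1*3 + -8*2 + -7*-3 + -4*2 = -6
(AB)_{22} = -4*-3 + -6*-7 + 3*-1 + -2*7 = 37
(AB)_{33} = -1*4 + 1*-8 + -1*2 + 0*0 = -14
(AB)_{44} = -3*-4 + -2*1 + 0*-3 + -8*3 = -14
Tr(AB) = -6 + 37 + -14 + -14 = 3

3


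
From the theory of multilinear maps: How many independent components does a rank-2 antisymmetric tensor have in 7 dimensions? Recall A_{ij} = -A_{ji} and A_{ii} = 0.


An antisymmetric rank-2 tensor satisfies A_{ij} = -A_{ji}, so diagonal entries are zero.
The independent components are the upper-triangular entries: C(n, 2) = n(n-1)/2.
n = 7
C(7, 2) = 7 * 6 / 2 = 42 / 2 = 21

21


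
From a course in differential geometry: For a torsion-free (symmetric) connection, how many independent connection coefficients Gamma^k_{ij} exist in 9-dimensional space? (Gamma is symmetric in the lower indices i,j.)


Christoffel symbols Gamma^k_{ij} are symmetric in i,j, so there are d * d(d+1)/2 independent symbols.
d = 9
d(d+1)/2 = 9 * 10 / 2 = 45
Total = 9 * 45 = 405

405


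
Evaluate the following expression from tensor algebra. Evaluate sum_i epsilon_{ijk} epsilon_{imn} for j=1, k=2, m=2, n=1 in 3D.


Using the identity: epsilon_{ijk} epsilon_{imn} = delta_{jm} delta_{kn} - delta_{jn} delta_{km}.
delta_{12} = 0
delta_{21} = 0
delta_{11} = 1
delta_{22} = 1
Result = 0 * 0 - 1 * 1 = 0 - 1 = -1

-1
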